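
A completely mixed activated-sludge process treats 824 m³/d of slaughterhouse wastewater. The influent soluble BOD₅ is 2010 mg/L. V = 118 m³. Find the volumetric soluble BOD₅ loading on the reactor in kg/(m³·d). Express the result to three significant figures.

L_v = Q S₀ / V = 824 × 2010 × 10⁻³ / 118.0 = 14.04 kg/(m³·d).

L_v ≈ 14.0 kg soluble BOD₅/(m³·d)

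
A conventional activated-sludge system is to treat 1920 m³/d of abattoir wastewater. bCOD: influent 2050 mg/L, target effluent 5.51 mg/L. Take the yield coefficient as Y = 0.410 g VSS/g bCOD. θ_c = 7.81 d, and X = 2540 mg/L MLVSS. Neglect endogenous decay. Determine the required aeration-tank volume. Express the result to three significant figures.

Biomass mass balance (decay neglected): V·X = Y·Q·(S₀ − S)·θ_c, so V = 0.410 × 1920 × (2050 − 5.51) × 7.81 / 2540 = 4949 m³.

V ≈ 4950 m³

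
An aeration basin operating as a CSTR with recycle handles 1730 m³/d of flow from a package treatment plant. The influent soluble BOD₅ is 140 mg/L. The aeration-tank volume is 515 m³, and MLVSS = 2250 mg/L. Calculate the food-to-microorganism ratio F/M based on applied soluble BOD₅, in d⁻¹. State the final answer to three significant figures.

F/M = Q·S₀ / (V·X) = 1730 × 140 / (515.0 × 2250) = 0.2090 g soluble BOD₅·(g VSS·d)⁻¹.

F/M ≈ 0.209 d⁻¹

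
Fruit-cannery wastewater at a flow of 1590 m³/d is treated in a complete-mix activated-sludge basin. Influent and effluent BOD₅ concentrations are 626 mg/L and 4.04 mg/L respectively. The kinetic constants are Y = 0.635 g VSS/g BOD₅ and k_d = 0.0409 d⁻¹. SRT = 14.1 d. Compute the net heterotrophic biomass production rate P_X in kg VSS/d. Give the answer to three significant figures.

Y_obs = Y / (1 + k_d θ_c) = 0.635 / (1 + 0.0409 × 14.1) = 0.635 / 1.577 = 0.4027.
Mass of BOD₅ removed per day: Q(S₀ − S) = 1590 × 622.0 g/m³ = 988.9 kg/d.
P_X = Y_obs · Q(S₀ − S) = 0.4027 × 988.9 = 398.3 kg VSS/d.

P_X ≈ 398 kg VSS/d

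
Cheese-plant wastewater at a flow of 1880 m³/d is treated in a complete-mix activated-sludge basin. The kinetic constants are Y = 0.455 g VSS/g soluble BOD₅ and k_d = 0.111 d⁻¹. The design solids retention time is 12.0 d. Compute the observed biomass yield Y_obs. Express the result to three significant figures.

Y_obs ≈ 0.195 g VSS/g soluble BOD₅

Correct the yield for decay: Y_obs = Y/(1 + k_d θ_c) = 0.455 / (1 + 0.111 × 12.0) = 0.455 / 2.332 = 0.1951.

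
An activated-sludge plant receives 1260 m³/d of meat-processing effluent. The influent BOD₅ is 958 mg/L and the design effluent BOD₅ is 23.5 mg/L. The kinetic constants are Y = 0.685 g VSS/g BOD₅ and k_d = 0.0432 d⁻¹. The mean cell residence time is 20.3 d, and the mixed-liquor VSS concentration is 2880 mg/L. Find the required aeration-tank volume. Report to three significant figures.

V ≈ 3030 m³

Steady-state biomass mass balance: V·X·(1 + k_d·θ_c) = Y·Q·(S₀ − S)·θ_c, so V = 0.685 × 1260 × (958 − 23.5) × 20.3 / [2880 × (1 + 0.0432 × 20.3)] = 1.64×10^7 / 5406 = 3029 m³.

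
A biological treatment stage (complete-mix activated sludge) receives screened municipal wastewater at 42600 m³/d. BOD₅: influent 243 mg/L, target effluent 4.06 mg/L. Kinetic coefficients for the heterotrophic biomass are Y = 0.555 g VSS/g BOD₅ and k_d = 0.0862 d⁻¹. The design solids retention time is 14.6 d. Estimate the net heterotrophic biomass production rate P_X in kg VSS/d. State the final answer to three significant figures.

P_X ≈ 2500 kg VSS/d

Y_obs = Y / (1 + k_d θ_c) = 0.555 / (1 + 0.0862 × 14.6) = 0.555 / 2.259 = 0.2457.
Q·(S₀ − S) = 42600 × (243 − 4.06) × 10⁻³ = 10179 kg/d removed.
Net biomass production P_X = Y_obs × Q·(S₀ − S) = 0.2457 × 10179 = 2501 kg VSS/d.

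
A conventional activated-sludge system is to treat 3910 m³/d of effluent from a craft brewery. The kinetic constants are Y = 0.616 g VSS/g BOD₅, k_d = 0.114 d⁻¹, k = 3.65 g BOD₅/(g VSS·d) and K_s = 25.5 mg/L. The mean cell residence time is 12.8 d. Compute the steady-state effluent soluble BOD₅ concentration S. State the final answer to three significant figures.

From the Monod/SRT balance for a CMAS, S = K_s·(1+k_d θ_c)/[θ_c·(Y k − k_d) − 1] = 25.5 × (1 + 0.114 × 12.8) / [12.8 × (0.616 × 3.65 − 0.114) − 1] = 62.71 / 26.32 = 2.383 mg/L.

S ≈ 2.38 mg/L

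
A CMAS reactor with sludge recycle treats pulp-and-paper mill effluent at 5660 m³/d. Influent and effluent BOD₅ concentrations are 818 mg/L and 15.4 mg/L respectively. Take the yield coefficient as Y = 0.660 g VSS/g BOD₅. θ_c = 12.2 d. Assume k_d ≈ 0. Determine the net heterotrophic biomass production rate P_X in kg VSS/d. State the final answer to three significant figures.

With endogenous decay neglected, the observed yield equals the true yield: Y_obs = Y = 0.660 g VSS/g BOD₅.
Q·(S₀ − S) = 5660 × (818 − 15.4) × 10⁻³ = 4543 kg/d removed.
Net biomass production P_X = Y_obs × Q·(S₀ − S) = 0.6600 × 4543 = 2998 kg VSS/d.

P_X ≈ 3000 kg VSS/d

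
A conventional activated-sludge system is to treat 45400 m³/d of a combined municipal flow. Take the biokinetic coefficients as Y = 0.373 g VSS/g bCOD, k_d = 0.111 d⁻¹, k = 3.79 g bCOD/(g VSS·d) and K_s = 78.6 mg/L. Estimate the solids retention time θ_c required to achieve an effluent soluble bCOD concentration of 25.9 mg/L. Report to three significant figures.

θ_c ≈ 4.18 d

At the target effluent, Y k S/(K_s+S) = 0.373×3.79×25.9/104.5 = 0.3504 d⁻¹.
θ_c = 1/(μ − k_d) = 1/(0.3504 − 0.111) = 1/0.2394 = 4.178 d.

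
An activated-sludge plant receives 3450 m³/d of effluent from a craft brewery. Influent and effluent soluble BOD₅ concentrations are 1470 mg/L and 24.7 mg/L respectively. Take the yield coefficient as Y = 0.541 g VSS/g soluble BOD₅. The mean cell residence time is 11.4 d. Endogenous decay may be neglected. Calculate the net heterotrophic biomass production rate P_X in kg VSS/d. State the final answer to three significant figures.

P_X ≈ 2700 kg VSS/d

Since k_d ≈ 0, Y_obs = Y = 0.541 g VSS/g soluble BOD₅.
Q·(S₀ − S) = 3450 × (1470 − 24.7) × 10⁻³ = 4986 kg/d removed.
Biomass produced: P_X = Y_obs·Q·ΔS = 0.5410 × 4986 ≈ 2698 kg VSS/d.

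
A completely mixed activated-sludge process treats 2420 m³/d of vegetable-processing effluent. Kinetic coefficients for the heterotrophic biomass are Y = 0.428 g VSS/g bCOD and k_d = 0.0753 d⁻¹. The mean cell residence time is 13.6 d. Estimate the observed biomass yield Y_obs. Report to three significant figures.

Observed yield with endogenous decay: Y_obs = Y / (1 + k_d·θ_c) = 0.428 / (1 + 0.0753 × 13.6) = 0.428 / 2.024 = 0.2115 g VSS/g bCOD.

Y_obs ≈ 0.211 g VSS/g bCOD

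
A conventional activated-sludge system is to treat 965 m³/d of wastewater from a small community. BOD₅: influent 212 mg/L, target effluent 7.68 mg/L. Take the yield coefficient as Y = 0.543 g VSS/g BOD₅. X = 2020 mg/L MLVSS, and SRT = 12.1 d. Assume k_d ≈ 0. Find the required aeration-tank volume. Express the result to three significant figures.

Biomass mass balance (decay neglected): V·X = Y·Q·(S₀ − S)·θ_c, so V = 0.543 × 965 × (212 − 7.68) × 12.1 / 2020 = 641.3 m³.

V ≈ 641 m³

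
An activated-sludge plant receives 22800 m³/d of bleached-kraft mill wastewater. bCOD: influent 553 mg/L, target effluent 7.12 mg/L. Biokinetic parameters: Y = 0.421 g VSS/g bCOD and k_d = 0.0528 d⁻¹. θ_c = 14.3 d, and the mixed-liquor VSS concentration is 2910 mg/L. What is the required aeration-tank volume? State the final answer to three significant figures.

V ≈ 14700 m³

Steady-state biomass mass balance: V·X·(1 + k_d·θ_c) = Y·Q·(S₀ − S)·θ_c, so V = 0.421 × 22800 × (553 − 7.12) × 14.3 / [2910 × (1 + 0.0528 × 14.3)] = 7.49×10^7 / 5107 = 14671 m³.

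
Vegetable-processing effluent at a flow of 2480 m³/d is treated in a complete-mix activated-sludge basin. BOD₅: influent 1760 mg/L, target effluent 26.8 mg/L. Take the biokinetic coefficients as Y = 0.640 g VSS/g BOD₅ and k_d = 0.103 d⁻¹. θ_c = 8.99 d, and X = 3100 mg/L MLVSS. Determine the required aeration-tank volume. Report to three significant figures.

From the SRT design equation V = Y Q (S₀−S) θ_c / [X (1 + k_d θ_c)] = 0.640 × 2480 × (1760 − 26.8) × 8.99 / [3100 × (1 + 0.103 × 8.99)] = 2.47×10^7 / 5971 = 4142 m³.

V ≈ 4140 m³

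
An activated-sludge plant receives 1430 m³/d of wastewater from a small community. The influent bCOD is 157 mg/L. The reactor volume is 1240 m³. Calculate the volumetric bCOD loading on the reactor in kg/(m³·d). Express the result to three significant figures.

L_v ≈ 0.181 kg bCOD/(m³·d)

Volumetric loading L_v = Q·S₀ / V = 1430 × 157 g/m³ / 1240 m³ = 181.1 g/(m³·d) = 0.1811 kg bCOD/(m³·d).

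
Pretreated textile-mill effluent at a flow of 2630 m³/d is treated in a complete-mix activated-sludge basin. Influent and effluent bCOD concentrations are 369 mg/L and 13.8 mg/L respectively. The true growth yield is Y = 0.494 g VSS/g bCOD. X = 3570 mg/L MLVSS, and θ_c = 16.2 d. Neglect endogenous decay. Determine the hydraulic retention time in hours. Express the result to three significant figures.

Biomass mass balance (decay neglected): V·X = Y·Q·(S₀ − S)·θ_c, so V = 0.494 × 2630 × (369 − 13.8) × 16.2 / 3570 = 2094 m³.
τ = V/Q = 2094/2630 = 0.7962 d, or 19.11 h.

τ ≈ 19.1 h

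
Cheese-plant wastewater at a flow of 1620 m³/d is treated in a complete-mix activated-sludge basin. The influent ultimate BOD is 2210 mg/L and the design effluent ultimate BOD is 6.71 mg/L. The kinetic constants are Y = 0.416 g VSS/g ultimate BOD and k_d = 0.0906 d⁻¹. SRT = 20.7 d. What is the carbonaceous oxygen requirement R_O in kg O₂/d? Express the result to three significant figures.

Y_obs = Y / (1 + k_d θ_c) = 0.416 / (1 + 0.0906 × 20.7) = 0.416 / 2.875 = 0.1447.
Q·(S₀ − S) = 1620 × (2210 − 6.71) × 10⁻³ = 3569 kg/d removed.
Biomass synthesised: P_X = Y_obs × 3569 = 516.4 kg VSS/d.
R_O = Q·ΔS − 1.42 P_X = 3569 − 733.3 = 2836 kg O₂/d.

R_O ≈ 2840 kg O₂/d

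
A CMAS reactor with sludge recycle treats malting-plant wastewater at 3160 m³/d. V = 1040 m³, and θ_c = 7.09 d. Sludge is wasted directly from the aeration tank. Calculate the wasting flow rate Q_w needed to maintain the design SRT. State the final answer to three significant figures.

Q_w ≈ 147 m³/d

With mixed-liquor wasting, θ_c = V/Q_w, so Q_w = V/θ_c = 1040/7.09 = 146.7 m³/d.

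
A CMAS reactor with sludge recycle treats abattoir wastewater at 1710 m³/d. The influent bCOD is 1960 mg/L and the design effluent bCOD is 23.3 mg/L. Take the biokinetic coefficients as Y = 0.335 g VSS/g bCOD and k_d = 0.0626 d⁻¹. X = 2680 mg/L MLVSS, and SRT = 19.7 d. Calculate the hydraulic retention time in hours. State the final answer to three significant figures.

From the SRT design equation V = Y Q (S₀−S) θ_c / [X (1 + k_d θ_c)] = 0.335 × 1710 × (1960 − 23.3) × 19.7 / [2680 × (1 + 0.0626 × 19.7)] = 2.19×10^7 / 5985 = 3652 m³.
τ = V/Q = 3652/1710 = 2.136 d, or 51.25 h.

τ ≈ 51.3 h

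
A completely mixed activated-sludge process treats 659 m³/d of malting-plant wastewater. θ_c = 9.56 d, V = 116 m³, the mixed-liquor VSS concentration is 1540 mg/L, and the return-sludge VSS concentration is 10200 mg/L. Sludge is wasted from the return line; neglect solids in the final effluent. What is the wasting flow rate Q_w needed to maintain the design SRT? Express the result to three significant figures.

θ_c = V·X/(Q_w·X_r) when wasting from the recycle, so Q_w = V·X/(θ_c·X_r) = 116.0 × 1540 / (9.56 × 10200) = 1.832 m³/d.

Q_w ≈ 1.83 m³/d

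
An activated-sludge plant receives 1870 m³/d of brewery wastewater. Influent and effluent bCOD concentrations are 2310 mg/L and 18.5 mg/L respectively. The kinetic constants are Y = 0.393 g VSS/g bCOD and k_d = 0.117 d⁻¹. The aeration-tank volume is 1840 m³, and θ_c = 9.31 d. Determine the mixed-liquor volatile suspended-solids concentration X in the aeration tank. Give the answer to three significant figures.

Solving the biomass balance for X: X = Y Q (S₀−S) θ_c / [V (1+k_d θ_c)] = 0.393 × 1870 × (2310 − 18.5) × 9.31 / [1840 × (1 + 0.117 × 9.31)] = 4078 mg/L.

X ≈ 4080 mg/L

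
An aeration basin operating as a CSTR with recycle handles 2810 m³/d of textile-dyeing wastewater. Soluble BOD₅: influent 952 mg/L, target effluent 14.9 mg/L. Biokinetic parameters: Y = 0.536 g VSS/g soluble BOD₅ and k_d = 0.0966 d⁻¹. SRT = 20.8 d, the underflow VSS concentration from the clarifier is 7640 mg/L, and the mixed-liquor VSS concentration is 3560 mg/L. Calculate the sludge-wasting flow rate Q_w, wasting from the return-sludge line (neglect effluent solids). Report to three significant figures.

Q_w ≈ 61.4 m³/d

Steady-state biomass mass balance: V·X·(1 + k_d·θ_c) = Y·Q·(S₀ − S)·θ_c, so V = 0.536 × 2810 × (952 − 14.9) × 20.8 / [3560 × (1 + 0.0966 × 20.8)] = 2.94×10^7 / 10713 = 2740 m³.
Wasting from the return line (neglecting effluent solids): Q_w = V·X / (θ_c·X_r) = 2740 × 3560 / (20.8 × 7640) = 61.39 m³/d.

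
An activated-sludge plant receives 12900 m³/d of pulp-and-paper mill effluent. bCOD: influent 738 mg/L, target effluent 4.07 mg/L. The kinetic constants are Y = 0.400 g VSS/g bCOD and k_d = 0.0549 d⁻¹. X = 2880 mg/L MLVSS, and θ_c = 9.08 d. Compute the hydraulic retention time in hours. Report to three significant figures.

Rearranging the biomass balance for a CMAS with decay, V = Y·Q·ΔS·θ_c / [X·(1+k_d θ_c)] = 0.400 × 12900 × (738 − 4.07) × 9.08 / [2880 × (1 + 0.0549 × 9.08)] = 3.44×10^7 / 4316 = 7968 m³.
τ = V/Q = 7968/12900 = 0.6177 d, or 14.82 h.

τ ≈ 14.8 h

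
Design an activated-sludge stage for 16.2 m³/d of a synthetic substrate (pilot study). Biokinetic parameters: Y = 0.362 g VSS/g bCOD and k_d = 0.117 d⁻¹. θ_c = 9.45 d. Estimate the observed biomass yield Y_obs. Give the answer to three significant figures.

Y_obs ≈ 0.172 g VSS/g bCOD

The observed yield is Y_obs = Y/(1 + k_d·θ_c) = 0.362 / (1 + 0.117 × 9.45) = 0.362 / 2.106 = 0.1719 g VSS per g bCOD removed.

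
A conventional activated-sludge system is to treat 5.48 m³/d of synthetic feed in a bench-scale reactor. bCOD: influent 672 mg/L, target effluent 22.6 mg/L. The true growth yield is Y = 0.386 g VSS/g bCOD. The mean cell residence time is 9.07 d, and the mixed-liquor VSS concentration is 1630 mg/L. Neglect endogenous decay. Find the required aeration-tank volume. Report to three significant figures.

V ≈ 7.64 m³

With k_d = 0 the design equation reduces to V = Y Q (S₀−S) θ_c / X = 0.386 × 5.48 × (672 − 22.6) × 9.07 / 1630 = 7.644 m³.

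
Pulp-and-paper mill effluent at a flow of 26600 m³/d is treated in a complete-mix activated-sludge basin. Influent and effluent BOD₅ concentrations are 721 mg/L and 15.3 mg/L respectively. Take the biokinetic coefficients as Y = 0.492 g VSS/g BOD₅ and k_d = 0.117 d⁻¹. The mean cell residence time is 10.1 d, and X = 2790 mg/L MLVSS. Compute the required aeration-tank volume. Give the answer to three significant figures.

Steady-state biomass mass balance: V·X·(1 + k_d·θ_c) = Y·Q·(S₀ − S)·θ_c, so V = 0.492 × 26600 × (721 − 15.3) × 10.1 / [2790 × (1 + 0.117 × 10.1)] = 9.33×10^7 / 6087 = 15325 m³.

V ≈ 15300 m³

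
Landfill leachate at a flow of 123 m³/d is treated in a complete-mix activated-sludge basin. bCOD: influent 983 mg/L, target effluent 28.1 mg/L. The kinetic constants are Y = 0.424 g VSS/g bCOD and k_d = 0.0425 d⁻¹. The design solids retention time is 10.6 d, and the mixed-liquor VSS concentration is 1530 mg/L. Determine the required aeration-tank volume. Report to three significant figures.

V ≈ 238 m³

Steady-state biomass mass balance: V·X·(1 + k_d·θ_c) = Y·Q·(S₀ − S)·θ_c, so V = 0.424 × 123 × (983 − 28.1) × 10.6 / [1530 × (1 + 0.0425 × 10.6)] = 5.28×10^5 / 2219 = 237.9 m³.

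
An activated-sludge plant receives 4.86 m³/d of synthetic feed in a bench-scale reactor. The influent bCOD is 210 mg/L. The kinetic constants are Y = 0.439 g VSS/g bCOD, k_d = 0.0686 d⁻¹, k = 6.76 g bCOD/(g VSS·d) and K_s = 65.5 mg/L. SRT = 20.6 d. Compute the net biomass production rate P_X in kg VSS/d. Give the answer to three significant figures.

From the Monod/SRT balance for a CMAS, S = K_s·(1+k_d θ_c)/[θ_c·(Y k − k_d) − 1] = 65.5 × (1 + 0.0686 × 20.6) / [20.6 × (0.439 × 6.76 − 0.0686) − 1] = 158.1 / 58.72 = 2.692 mg/L.
Correct the yield for decay: Y_obs = Y/(1 + k_d θ_c) = 0.439 / (1 + 0.0686 × 20.6) = 0.439 / 2.413 = 0.1819.
ΔS = 210 − 2.69 = 207.3 mg/L, so the substrate removal rate is 4.86 × 207.3/1000 = 1.008 kg bCOD/d.
Net biomass production P_X = Y_obs × Q·(S₀ − S) = 0.1819 × 1.008 = 0.1833 kg VSS/d.

P_X ≈ 0.183 kg VSS/d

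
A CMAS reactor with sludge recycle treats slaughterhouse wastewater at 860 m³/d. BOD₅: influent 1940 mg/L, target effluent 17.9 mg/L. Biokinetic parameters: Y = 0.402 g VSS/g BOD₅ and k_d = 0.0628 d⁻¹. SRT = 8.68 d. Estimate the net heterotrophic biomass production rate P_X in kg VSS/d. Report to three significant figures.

Correct the yield for decay: Y_obs = Y/(1 + k_d θ_c) = 0.402 / (1 + 0.0628 × 8.68) = 0.402 / 1.545 = 0.2602.
Mass of BOD₅ removed per day: Q(S₀ − S) = 860 × 1922 g/m³ = 1653 kg/d.
Biomass produced: P_X = Y_obs·Q·ΔS = 0.2602 × 1653 ≈ 430.1 kg VSS/d.

P_X ≈ 430 kg VSS/d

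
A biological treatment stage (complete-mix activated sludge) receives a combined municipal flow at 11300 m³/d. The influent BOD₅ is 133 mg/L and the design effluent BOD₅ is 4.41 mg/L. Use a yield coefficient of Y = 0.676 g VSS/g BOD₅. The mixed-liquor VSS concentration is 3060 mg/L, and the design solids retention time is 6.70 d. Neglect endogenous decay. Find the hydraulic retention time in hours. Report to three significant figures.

V·X = Y·Q·ΔS·θ_c gives V = 0.676 × 11300 × (133 − 4.41) × 6.70 / 3060 = 2151 m³.
τ = V/Q = 2151/11300 = 0.1903 d, or 4.568 h.

τ ≈ 4.57 h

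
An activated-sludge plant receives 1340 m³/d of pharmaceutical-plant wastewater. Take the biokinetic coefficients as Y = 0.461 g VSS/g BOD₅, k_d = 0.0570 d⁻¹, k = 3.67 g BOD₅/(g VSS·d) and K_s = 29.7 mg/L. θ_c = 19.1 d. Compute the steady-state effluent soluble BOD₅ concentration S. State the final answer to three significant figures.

From the Monod/SRT balance for a CMAS, S = K_s·(1+k_d θ_c)/[θ_c·(Y k − k_d) − 1] = 29.7 × (1 + 0.0570 × 19.1) / [19.1 × (0.461 × 3.67 − 0.0570) − 1] = 62.03 / 30.23 = 2.052 mg/L.

S ≈ 2.05 mg/L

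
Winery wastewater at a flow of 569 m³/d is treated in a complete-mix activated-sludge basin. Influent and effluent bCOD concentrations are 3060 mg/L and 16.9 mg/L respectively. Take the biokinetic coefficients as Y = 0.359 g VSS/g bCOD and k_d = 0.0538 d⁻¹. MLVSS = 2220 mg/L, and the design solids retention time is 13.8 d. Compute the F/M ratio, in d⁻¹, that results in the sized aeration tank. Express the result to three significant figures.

F/M ≈ 0.354 d⁻¹

From the SRT design equation V = Y Q (S₀−S) θ_c / [X (1 + k_d θ_c)] = 0.359 × 569 × (3060 − 16.9) × 13.8 / [2220 × (1 + 0.0538 × 13.8)] = 8.58×10^6 / 3868 = 2218 m³.
F/M = applied load / biomass = Q·S₀/(V·X) = 569 × 3060 / (2218 × 2220) = 0.3537 d⁻¹.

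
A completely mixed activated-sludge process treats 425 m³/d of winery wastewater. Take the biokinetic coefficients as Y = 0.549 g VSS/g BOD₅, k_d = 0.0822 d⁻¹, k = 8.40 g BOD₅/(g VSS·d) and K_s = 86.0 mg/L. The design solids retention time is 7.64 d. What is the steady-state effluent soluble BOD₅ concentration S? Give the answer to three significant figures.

From the Monod/SRT balance for a CMAS, S = K_s·(1+k_d θ_c)/[θ_c·(Y k − k_d) − 1] = 86.0 × (1 + 0.0822 × 7.64) / [7.64 × (0.549 × 8.40 − 0.0822) − 1] = 140.0 / 33.60 = 4.166 mg/L.

S ≈ 4.17 mg/L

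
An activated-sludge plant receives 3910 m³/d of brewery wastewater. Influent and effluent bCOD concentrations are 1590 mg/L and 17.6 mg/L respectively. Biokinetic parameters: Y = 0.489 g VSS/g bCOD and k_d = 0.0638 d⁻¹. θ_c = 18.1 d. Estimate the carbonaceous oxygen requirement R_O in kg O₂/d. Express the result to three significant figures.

The observed yield is Y_obs = Y/(1 + k_d·θ_c) = 0.489 / (1 + 0.0638 × 18.1) = 0.489 / 2.155 = 0.2269 g VSS per g bCOD removed.
ΔS = 1590 − 17.6 = 1572 mg/L, so the substrate removal rate is 3910 × 1572/1000 = 6148 kg bCOD/d.
Net sludge production P_X = 0.2269 × 6148 = 1395 kg VSS/d.
R_O = Q·ΔS − 1.42 P_X = 6148 − 1981 = 4167 kg O₂/d.

R_O ≈ 4170 kg O₂/d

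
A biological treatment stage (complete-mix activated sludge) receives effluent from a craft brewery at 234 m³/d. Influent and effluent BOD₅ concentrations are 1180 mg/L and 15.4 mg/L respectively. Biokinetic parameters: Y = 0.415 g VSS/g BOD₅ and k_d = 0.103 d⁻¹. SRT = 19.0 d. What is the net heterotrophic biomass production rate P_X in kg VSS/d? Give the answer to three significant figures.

P_X ≈ 38.2 kg VSS/d

Correct the yield for decay: Y_obs = Y/(1 + k_d θ_c) = 0.415 / (1 + 0.103 × 19.0) = 0.415 / 2.957 = 0.1403.
ΔS = 1180 − 15.4 = 1165 mg/L, so the substrate removal rate is 234 × 1165/1000 = 272.5 kg BOD₅/d.
Biomass produced: P_X = Y_obs·Q·ΔS = 0.1403 × 272.5 ≈ 38.25 kg VSS/d.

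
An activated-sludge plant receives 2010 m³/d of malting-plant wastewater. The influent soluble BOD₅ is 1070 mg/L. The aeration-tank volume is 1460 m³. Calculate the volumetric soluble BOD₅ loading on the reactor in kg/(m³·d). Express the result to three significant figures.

L_v ≈ 1.47 kg soluble BOD₅/(m³·d)

Volumetric loading L_v = Q·S₀ / V = 2010 × 1070 g/m³ / 1460 m³ = 1473 g/(m³·d) = 1.473 kg soluble BOD₅/(m³·d).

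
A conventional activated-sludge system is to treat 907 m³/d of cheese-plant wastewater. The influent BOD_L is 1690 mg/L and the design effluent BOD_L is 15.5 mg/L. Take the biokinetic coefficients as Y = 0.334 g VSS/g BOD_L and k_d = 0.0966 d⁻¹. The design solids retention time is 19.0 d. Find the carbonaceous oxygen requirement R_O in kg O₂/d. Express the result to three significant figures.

Observed yield with endogenous decay: Y_obs = Y / (1 + k_d·θ_c) = 0.334 / (1 + 0.0966 × 19.0) = 0.334 / 2.835 = 0.1178 g VSS/g BOD_L.
ΔS = 1690 − 15.5 = 1674 mg/L, so the substrate removal rate is 907 × 1674/1000 = 1519 kg BOD_L/d.
Net sludge production P_X = 0.1178 × 1519 = 178.9 kg VSS/d.
R_O = Q·ΔS − 1.42 P_X = 1519 − 254.0 = 1265 kg O₂/d.

R_O ≈ 1260 kg O₂/d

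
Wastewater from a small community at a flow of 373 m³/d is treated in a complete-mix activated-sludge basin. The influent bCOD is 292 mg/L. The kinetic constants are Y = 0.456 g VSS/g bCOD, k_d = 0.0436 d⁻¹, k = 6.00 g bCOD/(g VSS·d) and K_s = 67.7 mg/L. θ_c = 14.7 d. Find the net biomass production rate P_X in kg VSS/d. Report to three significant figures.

P_X ≈ 30.0 kg VSS/d

For a completely mixed reactor with recycle the Lawrence–McCarty relation gives S = K_s·(1 + k_d·θ_c) / [θ_c·(Y·k − k_d) − 1] = 67.7 × (1 + 0.0436 × 14.7) / [14.7 × (0.456 × 6.00 − 0.0436) − 1] = 111.1 / 38.58 = 2.880 mg/L.
Y_obs = Y / (1 + k_d θ_c) = 0.456 / (1 + 0.0436 × 14.7) = 0.456 / 1.641 = 0.2779.
ΔS = 292 − 2.88 = 289.1 mg/L, so the substrate removal rate is 373 × 289.1/1000 = 107.8 kg bCOD/d.
P_X = Y_obs · Q(S₀ − S) = 0.2779 × 107.8 = 29.97 kg VSS/d.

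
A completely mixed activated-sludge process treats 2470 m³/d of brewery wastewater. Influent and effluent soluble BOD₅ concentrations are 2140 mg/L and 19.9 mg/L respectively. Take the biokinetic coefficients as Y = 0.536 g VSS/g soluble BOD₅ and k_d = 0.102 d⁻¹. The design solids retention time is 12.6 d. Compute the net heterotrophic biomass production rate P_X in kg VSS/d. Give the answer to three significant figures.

P_X ≈ 1230 kg VSS/d

Correct the yield for decay: Y_obs = Y/(1 + k_d θ_c) = 0.536 / (1 + 0.102 × 12.6) = 0.536 / 2.285 = 0.2346.
ΔS = 2140 − 19.9 = 2120 mg/L, so the substrate removal rate is 2470 × 2120/1000 = 5237 kg soluble BOD₅/d.
So the net sludge growth is P_X = 0.2346 × 5237 = 1228 kg VSS/d.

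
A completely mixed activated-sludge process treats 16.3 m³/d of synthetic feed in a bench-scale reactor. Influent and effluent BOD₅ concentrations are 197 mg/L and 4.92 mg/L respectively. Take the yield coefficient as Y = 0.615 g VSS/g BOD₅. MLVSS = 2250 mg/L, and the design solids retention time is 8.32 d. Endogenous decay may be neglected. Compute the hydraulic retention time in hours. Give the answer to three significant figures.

τ ≈ 10.5 h

Biomass mass balance (decay neglected): V·X = Y·Q·(S₀ − S)·θ_c, so V = 0.615 × 16.3 × (197 − 4.92) × 8.32 / 2250 = 7.120 m³.
HRT = V/Q = 7.120 m³ / 16.3 m³·d⁻¹ = 0.4368 d × 24 = 10.48 h.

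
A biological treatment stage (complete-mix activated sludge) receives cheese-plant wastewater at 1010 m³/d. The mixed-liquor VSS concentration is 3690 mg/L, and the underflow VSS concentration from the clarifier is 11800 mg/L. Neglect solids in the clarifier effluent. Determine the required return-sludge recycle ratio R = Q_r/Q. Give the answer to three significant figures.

R ≈ 0.455

Mass balance around the secondary clarifier (neglecting effluent solids): R = X / (X_r − X) = 3690 / (11800 − 3690) = 0.4550.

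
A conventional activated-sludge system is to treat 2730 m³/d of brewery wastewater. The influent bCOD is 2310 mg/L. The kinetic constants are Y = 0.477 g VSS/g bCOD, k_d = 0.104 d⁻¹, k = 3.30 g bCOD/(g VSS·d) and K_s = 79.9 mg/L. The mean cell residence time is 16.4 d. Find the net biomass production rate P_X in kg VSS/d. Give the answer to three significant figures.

From the Monod/SRT balance for a CMAS, S = K_s·(1+k_d θ_c)/[θ_c·(Y k − k_d) − 1] = 79.9 × (1 + 0.104 × 16.4) / [16.4 × (0.477 × 3.30 − 0.104) − 1] = 216.2 / 23.11 = 9.354 mg/L.
Correct the yield for decay: Y_obs = Y/(1 + k_d θ_c) = 0.477 / (1 + 0.104 × 16.4) = 0.477 / 2.706 = 0.1763.
Q·(S₀ − S) = 2730 × (2310 − 9.35) × 10⁻³ = 6281 kg/d removed.
Biomass produced: P_X = Y_obs·Q·ΔS = 0.1763 × 6281 ≈ 1107 kg VSS/d.

P_X ≈ 1110 kg VSS/d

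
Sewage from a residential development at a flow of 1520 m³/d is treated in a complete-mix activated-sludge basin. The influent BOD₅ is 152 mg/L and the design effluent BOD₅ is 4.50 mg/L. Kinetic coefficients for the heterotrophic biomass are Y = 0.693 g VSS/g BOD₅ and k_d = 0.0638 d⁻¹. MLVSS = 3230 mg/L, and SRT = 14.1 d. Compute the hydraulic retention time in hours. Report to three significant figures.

τ ≈ 5.64 h

From the SRT design equation V = Y Q (S₀−S) θ_c / [X (1 + k_d θ_c)] = 0.693 × 1520 × (152 − 4.50) × 14.1 / [3230 × (1 + 0.0638 × 14.1)] = 2.19×10^6 / 6136 = 357.0 m³.
Hydraulic retention time τ = V/Q = 357.0 / 1520 = 0.2349 d = 5.638 h.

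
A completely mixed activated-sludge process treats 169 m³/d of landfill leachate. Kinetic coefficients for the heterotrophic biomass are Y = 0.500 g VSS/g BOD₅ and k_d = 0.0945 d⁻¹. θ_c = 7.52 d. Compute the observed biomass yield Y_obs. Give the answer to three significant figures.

Y_obs ≈ 0.292 g VSS/g BOD₅

Correct the yield for decay: Y_obs = Y/(1 + k_d θ_c) = 0.500 / (1 + 0.0945 × 7.52) = 0.500 / 1.711 = 0.2923.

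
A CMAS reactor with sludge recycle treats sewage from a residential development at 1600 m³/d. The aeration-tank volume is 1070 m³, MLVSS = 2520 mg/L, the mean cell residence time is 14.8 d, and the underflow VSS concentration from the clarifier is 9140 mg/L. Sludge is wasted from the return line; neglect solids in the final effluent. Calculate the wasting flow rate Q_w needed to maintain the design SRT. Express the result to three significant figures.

Q_w ≈ 19.9 m³/d

Wasting from the return line (neglecting effluent solids): Q_w = V·X / (θ_c·X_r) = 1070 × 2520 / (14.8 × 9140) = 19.93 m³/d.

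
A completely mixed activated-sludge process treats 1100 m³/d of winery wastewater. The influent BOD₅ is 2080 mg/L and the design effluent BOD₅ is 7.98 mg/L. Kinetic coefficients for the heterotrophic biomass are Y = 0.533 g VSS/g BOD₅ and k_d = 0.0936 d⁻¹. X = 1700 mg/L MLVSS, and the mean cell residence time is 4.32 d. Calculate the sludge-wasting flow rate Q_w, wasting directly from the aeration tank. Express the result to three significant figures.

Q_w ≈ 509 m³/d

Steady-state biomass mass balance: V·X·(1 + k_d·θ_c) = Y·Q·(S₀ − S)·θ_c, so V = 0.533 × 1100 × (2080 − 7.98) × 4.32 / [1700 × (1 + 0.0936 × 4.32)] = 5.25×10^6 / 2387 = 2198 m³.
With mixed-liquor wasting, θ_c = V/Q_w, so Q_w = V/θ_c = 2198/4.32 = 508.8 m³/d.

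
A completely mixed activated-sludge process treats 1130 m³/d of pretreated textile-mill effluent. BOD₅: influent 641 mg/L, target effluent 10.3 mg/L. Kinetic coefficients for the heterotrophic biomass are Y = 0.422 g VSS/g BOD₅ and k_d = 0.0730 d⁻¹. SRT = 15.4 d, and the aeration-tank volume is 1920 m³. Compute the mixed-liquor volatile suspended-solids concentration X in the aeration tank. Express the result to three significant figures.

From V·X·(1 + k_d·θ_c) = Y·Q·(S₀ − S)·θ_c: X = 0.422 × 1130 × (641 − 10.3) × 15.4 / [1920 × (1 + 0.0730 × 15.4)] = 1136 mg/L.

X ≈ 1140 mg/L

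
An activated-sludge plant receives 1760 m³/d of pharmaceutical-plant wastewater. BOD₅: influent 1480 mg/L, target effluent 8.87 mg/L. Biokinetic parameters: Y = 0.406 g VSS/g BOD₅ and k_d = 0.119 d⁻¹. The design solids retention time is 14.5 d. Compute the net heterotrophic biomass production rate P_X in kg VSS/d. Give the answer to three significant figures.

P_X ≈ 386 kg VSS/d

Y_obs = Y / (1 + k_d θ_c) = 0.406 / (1 + 0.119 × 14.5) = 0.406 / 2.725 = 0.1490.
Substrate removed = Q·(S₀ − S) = 1760 m³/d × (1480 − 8.87) g/m³ = 2.59×10^6 g/d = 2589 kg/d.
Net biomass production P_X = Y_obs × Q·(S₀ − S) = 0.1490 × 2589 = 385.7 kg VSS/d.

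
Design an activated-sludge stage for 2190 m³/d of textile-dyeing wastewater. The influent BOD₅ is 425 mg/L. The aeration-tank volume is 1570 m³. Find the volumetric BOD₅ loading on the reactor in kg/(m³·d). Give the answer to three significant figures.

L_v ≈ 0.593 kg BOD₅/(m³·d)

Volumetric loading L_v = Q·S₀ / V = 2190 × 425 g/m³ / 1570 m³ = 592.8 g/(m³·d) = 0.5928 kg BOD₅/(m³·d).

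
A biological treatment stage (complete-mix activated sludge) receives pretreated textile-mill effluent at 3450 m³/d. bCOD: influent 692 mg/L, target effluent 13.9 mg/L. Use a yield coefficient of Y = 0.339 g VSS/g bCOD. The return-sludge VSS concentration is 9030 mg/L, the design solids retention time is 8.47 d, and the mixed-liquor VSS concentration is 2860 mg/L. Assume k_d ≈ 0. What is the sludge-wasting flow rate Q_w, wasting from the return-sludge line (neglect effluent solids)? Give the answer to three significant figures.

Q_w ≈ 87.8 m³/d

V·X = Y·Q·ΔS·θ_c gives V = 0.339 × 3450 × (692 − 13.9) × 8.47 / 2860 = 2349 m³.
Q_w = (V·X)/(θ_c X_r) = 2349 × 2860 / (8.47 × 9030) = 87.83 m³/d.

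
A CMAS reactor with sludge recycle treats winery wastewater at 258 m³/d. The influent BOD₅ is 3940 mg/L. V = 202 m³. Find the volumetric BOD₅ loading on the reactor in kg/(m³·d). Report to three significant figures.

Applied BOD₅ load per unit volume = Q·S₀/V = (258 × 3940/1000)/202.0 = 5.032 kg BOD₅·m⁻³·d⁻¹.

L_v ≈ 5.03 kg BOD₅/(m³·d)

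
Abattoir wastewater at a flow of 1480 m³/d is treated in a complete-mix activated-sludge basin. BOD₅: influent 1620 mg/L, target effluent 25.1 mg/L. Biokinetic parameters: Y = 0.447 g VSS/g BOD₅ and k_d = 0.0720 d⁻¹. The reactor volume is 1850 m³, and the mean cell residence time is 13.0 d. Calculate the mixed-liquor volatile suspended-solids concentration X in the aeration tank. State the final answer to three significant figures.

Solving the biomass balance for X: X = Y Q (S₀−S) θ_c / [V (1+k_d θ_c)] = 0.447 × 1480 × (1620 − 25.1) × 13.0 / [1850 × (1 + 0.0720 × 13.0)] = 3830 mg/L.

X ≈ 3830 mg/L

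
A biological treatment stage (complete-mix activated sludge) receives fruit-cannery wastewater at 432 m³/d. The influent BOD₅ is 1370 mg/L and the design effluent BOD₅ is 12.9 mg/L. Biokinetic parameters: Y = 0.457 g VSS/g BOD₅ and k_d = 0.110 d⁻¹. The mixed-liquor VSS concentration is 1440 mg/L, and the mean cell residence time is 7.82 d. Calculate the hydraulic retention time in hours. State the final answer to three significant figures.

τ ≈ 43.5 h

Steady-state biomass mass balance: V·X·(1 + k_d·θ_c) = Y·Q·(S₀ − S)·θ_c, so V = 0.457 × 432 × (1370 − 12.9) × 7.82 / [1440 × (1 + 0.110 × 7.82)] = 2.1×10^6 / 2679 = 782.2 m³.
Hydraulic retention time τ = V/Q = 782.2 / 432 = 1.811 d = 43.45 h.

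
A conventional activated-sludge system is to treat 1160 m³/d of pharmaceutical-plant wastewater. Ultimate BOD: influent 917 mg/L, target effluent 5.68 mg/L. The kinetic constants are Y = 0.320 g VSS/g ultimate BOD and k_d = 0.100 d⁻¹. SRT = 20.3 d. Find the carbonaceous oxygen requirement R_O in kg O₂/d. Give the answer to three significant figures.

The observed yield is Y_obs = Y/(1 + k_d·θ_c) = 0.320 / (1 + 0.100 × 20.3) = 0.320 / 3.030 = 0.1056 g VSS per g ultimate BOD removed.
Mass of ultimate BOD removed per day: Q(S₀ − S) = 1160 × 911.3 g/m³ = 1057 kg/d.
Biomass synthesised: P_X = Y_obs × 1057 = 111.6 kg VSS/d.
Carbonaceous O₂ demand = substrate oxidised − cell-mass equivalent = 1057 − 1.42 × 111.6 = 898.6 kg O₂/d.

R_O ≈ 899 kg O₂/d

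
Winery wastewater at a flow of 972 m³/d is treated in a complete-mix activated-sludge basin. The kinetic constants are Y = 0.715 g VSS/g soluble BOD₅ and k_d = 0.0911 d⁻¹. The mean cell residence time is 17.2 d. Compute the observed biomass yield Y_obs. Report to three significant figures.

Observed yield with endogenous decay: Y_obs = Y / (1 + k_d·θ_c) = 0.715 / (1 + 0.0911 × 17.2) = 0.715 / 2.567 = 0.2785 g VSS/g soluble BOD₅.

Y_obs ≈ 0.279 g VSS/g soluble BOD₅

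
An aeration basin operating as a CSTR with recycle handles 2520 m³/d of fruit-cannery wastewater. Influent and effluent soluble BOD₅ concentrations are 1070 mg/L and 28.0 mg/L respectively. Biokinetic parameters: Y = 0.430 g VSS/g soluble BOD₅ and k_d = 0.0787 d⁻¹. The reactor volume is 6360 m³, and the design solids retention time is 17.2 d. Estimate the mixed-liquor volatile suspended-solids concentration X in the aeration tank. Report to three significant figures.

X ≈ 1300 mg/L

X = Y·Q·ΔS·θ_c / [V·(1 + k_d θ_c)] = 0.430 × 2520 × (1070 − 28.0) × 17.2 / [6360 × (1 + 0.0787 × 17.2)] = 1297 mg/L.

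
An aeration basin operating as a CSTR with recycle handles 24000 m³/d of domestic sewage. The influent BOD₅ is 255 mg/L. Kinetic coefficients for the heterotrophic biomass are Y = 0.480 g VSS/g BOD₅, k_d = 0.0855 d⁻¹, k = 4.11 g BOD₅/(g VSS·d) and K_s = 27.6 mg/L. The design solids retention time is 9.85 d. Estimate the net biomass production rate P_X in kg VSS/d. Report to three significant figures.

Effluent substrate depends only on kinetics and SRT: S = K_s(1 + k_d θ_c) / [θ_c(Yk − k_d) − 1] = 27.6 × (1 + 0.0855 × 9.85) / [9.85 × (0.480 × 4.11 − 0.0855) − 1] = 50.84 / 17.59 = 2.891 mg/L.
The observed yield is Y_obs = Y/(1 + k_d·θ_c) = 0.480 / (1 + 0.0855 × 9.85) = 0.480 / 1.842 = 0.2606 g VSS per g BOD₅ removed.
Substrate removed = Q·(S₀ − S) = 24000 m³/d × (255 − 2.89) g/m³ = 6.05×10^6 g/d = 6051 kg/d.
P_X = Y_obs · Q(S₀ − S) = 0.2606 × 6051 = 1577 kg VSS/d.

P_X ≈ 1580 kg VSS/d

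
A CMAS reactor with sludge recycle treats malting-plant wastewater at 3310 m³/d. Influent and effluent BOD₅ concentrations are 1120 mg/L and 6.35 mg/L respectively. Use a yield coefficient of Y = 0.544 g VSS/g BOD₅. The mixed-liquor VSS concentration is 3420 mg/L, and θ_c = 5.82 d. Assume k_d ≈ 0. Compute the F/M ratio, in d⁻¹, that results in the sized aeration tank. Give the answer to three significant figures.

F/M ≈ 0.318 d⁻¹

Biomass mass balance (decay neglected): V·X = Y·Q·(S₀ − S)·θ_c, so V = 0.544 × 3310 × (1120 − 6.35) × 5.82 / 3420 = 3412 m³.
Food-to-microorganism ratio F/M = Q S₀ / (V X) = 3310 × 1120 / (3412 × 3420) = 0.3176 d⁻¹.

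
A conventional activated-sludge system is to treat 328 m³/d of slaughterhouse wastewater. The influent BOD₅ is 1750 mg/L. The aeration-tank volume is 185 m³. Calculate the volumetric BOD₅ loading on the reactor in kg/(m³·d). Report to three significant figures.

Volumetric loading L_v = Q·S₀ / V = 328 × 1750 g/m³ / 185.0 m³ = 3103 g/(m³·d) = 3.103 kg BOD₅/(m³·d).

L_v ≈ 3.10 kg BOD₅/(m³·d)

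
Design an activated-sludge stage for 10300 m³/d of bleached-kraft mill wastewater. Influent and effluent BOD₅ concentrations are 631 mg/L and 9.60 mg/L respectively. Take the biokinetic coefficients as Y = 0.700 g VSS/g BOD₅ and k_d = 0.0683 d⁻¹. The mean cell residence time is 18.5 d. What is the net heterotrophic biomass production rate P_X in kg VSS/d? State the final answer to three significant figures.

Correct the yield for decay: Y_obs = Y/(1 + k_d θ_c) = 0.700 / (1 + 0.0683 × 18.5) = 0.700 / 2.264 = 0.3092.
Q·(S₀ − S) = 10300 × (631 − 9.60) × 10⁻³ = 6400 kg/d removed.
P_X = Y_obs · Q(S₀ − S) = 0.3092 × 6400 = 1979 kg VSS/d.

P_X ≈ 1980 kg VSS/d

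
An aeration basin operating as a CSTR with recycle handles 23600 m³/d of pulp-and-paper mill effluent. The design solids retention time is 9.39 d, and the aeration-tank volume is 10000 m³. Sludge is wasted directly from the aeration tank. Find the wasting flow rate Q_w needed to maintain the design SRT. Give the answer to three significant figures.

Wasting from the aeration tank: Q_w = V / θ_c = 10000 / 9.39 = 1065 m³/d.

Q_w ≈ 1060 m³/d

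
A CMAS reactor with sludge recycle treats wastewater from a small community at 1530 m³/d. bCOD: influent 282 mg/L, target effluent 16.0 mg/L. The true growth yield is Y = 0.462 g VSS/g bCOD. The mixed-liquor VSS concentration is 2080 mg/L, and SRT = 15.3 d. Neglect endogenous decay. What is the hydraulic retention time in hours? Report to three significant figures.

τ ≈ 21.7 h

With k_d = 0 the design equation reduces to V = Y Q (S₀−S) θ_c / X = 0.462 × 1530 × (282 − 16.0) × 15.3 / 2080 = 1383 m³.
Hydraulic retention time τ = V/Q = 1383 / 1530 = 0.9040 d = 21.70 h.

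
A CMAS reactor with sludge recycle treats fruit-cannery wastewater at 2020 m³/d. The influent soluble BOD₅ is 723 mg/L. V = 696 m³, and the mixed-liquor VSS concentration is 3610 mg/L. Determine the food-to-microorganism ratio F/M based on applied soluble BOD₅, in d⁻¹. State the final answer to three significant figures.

F/M = Q·S₀ / (V·X) = 2020 × 723 / (696.0 × 3610) = 0.5813 g soluble BOD₅·(g VSS·d)⁻¹.

F/M ≈ 0.581 d⁻¹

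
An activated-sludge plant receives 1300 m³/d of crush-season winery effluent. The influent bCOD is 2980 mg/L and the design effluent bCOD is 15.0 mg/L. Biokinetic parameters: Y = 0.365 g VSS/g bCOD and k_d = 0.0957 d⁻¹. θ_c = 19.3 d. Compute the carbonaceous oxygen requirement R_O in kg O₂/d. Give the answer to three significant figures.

R_O ≈ 3150 kg O₂/d

Observed yield with endogenous decay: Y_obs = Y / (1 + k_d·θ_c) = 0.365 / (1 + 0.0957 × 19.3) = 0.365 / 2.847 = 0.1282 g VSS/g bCOD.
ΔS = 2980 − 15.0 = 2965 mg/L, so the substrate removal rate is 1300 × 2965/1000 = 3854 kg bCOD/d.
Net sludge production P_X = 0.1282 × 3854 = 494.2 kg VSS/d.
R_O = Q·ΔS − 1.42 P_X = 3854 − 701.7 = 3153 kg O₂/d.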